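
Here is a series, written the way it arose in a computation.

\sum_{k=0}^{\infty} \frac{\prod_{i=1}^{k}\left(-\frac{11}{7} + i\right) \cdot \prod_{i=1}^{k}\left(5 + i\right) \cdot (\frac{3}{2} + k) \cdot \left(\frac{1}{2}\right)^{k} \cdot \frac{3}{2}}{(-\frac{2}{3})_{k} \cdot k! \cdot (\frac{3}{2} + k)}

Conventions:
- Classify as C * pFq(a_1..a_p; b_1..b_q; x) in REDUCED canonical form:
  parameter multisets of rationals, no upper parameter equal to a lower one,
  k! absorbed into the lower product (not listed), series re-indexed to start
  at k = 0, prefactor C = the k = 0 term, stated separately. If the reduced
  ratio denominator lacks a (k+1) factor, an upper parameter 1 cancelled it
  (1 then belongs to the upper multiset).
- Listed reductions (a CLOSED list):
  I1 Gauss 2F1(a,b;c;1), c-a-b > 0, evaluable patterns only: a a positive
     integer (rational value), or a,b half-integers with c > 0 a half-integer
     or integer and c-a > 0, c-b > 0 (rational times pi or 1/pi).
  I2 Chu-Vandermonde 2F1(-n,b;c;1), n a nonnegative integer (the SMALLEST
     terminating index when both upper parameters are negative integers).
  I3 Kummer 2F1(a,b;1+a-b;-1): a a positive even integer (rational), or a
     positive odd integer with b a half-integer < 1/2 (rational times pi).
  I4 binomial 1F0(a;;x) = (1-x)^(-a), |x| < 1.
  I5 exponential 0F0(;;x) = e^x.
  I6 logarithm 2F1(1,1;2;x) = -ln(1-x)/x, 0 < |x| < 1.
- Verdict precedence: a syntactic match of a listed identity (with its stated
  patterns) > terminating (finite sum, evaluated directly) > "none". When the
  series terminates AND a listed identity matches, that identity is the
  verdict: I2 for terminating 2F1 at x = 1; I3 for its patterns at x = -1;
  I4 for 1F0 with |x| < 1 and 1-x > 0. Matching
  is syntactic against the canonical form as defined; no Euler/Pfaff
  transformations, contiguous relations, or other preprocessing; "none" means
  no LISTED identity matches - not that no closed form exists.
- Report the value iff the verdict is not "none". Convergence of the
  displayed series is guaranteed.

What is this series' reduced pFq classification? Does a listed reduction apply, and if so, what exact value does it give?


This is \frac{3}{2} * 2F1(-\frac{4}{7}, 6; -\frac{2}{3}; \frac{1}{2}) in reduced canonical form. Verdict: none (x = \frac{1}{2}): each listed identity misses the multisets {-\frac{4}{7}, 6} ; {-\frac{2}{3}}.

First insight: x = \frac{1}{2} and the running product (C = 3/2, x = 1/2) telescopes to a rising factorial.
Step ratio: r(k) = \frac{1}{2} * (k-\frac{4}{7}) (k+6) / [(k-\frac{2}{3}) (k+1)] - rational in k, leading ratio \frac{1}{2}; with t_0 = \frac{3}{2}, classification follows.


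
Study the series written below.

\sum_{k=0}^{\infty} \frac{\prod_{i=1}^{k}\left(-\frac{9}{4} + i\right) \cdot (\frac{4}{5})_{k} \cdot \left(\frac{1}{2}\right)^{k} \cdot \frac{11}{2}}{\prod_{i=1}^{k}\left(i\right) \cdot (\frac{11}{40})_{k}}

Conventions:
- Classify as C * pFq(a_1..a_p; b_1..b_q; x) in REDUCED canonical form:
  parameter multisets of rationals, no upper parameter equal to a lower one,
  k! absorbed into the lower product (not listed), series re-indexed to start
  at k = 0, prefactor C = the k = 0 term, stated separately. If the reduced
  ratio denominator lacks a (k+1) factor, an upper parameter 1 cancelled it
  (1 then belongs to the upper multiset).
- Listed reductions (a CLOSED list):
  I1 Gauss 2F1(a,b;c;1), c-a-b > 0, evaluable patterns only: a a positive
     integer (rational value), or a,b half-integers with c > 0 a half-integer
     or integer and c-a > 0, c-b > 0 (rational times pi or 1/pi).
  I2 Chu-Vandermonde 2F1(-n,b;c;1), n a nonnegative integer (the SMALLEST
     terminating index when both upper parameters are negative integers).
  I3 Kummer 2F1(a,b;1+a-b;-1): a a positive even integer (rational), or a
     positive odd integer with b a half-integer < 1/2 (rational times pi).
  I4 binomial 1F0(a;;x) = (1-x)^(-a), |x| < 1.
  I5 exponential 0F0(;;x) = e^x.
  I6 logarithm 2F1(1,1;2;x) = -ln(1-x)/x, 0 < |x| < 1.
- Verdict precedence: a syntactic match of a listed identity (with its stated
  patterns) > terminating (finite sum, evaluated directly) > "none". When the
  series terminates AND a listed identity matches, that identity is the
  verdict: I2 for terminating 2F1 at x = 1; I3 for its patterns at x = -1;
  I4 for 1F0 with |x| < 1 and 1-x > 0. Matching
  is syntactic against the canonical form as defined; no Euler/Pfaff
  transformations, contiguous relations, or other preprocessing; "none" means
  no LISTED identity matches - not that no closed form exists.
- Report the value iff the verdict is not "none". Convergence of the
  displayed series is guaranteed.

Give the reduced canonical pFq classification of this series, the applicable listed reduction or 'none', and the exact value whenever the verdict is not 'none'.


Prefactor \frac{11}{2}, argument \frac{1}{2}: 2F1 with upper {-\frac{5}{4}, \frac{4}{5}} over lower {\frac{11}{40}}. Verdict: none. Every listed pattern misses the 2F1 form at \frac{1}{2}, upper {-\frac{5}{4}, \frac{4}{5}}.

Key step: t_0 = \frac{11}{2} here, and the running product (C = 11/2, x = 1/2) telescopes to a rising factorial.
Term ratio: r(k) = \frac{1}{2} * (k-\frac{5}{4}) (k+\frac{4}{5}) / [(k+\frac{11}{40}) (k+1)] - rational; roots negated = parameters, x = \frac{1}{2}, C = \frac{11}{2}.


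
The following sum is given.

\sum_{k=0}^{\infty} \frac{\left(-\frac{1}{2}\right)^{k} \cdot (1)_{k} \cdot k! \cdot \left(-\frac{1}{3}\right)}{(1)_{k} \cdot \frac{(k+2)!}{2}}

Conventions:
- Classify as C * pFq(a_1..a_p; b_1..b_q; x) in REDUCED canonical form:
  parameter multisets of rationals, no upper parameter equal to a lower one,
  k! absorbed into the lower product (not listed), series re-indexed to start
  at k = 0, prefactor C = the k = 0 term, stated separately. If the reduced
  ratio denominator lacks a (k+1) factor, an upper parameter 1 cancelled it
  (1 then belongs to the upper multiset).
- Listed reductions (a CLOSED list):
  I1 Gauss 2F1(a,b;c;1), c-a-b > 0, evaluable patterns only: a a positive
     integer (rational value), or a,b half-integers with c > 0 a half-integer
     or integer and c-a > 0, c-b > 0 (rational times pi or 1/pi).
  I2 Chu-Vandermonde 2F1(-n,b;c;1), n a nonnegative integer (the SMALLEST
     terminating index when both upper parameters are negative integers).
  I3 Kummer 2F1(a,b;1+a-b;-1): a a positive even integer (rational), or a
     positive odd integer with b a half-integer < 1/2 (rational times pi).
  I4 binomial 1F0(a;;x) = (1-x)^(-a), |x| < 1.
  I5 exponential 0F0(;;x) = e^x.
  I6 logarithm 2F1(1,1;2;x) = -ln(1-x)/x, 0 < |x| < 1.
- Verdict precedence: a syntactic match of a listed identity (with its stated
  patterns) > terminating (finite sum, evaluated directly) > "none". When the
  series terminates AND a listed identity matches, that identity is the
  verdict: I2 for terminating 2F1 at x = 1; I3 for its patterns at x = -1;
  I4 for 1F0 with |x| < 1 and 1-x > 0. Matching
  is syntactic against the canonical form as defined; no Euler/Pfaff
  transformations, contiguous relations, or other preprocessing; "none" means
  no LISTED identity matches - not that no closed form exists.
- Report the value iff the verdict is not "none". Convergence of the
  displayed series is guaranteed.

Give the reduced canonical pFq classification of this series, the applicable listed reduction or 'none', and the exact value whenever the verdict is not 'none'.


At argument -\frac{1}{2}: a 2F1 with upper {1, 1}, lower {3}, scaled by C = -\frac{1}{3}. Verdict: none - this 2F1 at x = -\frac{1}{2} matches no listed pattern, and upper {1, 1} holds no stopper.

The tell: with t_0 = -\frac{1}{3}, the factorial ratio (prefactor -1/3) (k+a-1)!/(a-1)! is a rising factorial (a)_k.
Consecutive-term ratio: r(k) = -\frac{1}{2} * (k+1) (k+1) / [(k+3) (k+1)] - rational; roots negated = parameters, x = -\frac{1}{2}, C = -\frac{1}{3}.


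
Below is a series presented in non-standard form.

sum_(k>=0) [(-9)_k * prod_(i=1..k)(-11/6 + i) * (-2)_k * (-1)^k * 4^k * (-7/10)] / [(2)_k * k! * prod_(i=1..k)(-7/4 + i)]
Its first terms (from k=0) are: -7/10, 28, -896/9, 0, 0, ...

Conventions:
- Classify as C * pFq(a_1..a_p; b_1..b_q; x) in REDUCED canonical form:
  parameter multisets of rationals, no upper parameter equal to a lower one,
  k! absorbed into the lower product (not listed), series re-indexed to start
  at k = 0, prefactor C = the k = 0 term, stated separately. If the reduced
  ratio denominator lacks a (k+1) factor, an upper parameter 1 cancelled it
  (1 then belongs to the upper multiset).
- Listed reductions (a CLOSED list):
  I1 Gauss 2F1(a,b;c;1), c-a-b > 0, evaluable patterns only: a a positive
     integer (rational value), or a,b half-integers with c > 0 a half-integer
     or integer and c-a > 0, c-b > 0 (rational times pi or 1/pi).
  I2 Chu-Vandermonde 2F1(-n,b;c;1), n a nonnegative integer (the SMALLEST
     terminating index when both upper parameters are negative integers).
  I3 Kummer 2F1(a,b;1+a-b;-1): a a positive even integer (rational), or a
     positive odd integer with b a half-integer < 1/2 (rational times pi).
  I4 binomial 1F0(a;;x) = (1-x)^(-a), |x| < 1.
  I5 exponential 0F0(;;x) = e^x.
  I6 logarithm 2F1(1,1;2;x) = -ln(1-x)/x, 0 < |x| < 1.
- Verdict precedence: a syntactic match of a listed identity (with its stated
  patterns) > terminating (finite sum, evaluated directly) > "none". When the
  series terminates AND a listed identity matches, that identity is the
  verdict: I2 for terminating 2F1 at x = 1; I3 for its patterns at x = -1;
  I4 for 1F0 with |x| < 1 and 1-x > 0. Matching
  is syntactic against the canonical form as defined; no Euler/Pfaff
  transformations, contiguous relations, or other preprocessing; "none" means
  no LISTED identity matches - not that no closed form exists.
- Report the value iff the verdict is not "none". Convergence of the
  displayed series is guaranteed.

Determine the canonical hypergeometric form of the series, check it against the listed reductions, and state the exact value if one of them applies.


The series (x = -4) is 3F2: upper {-9, -2, -5/6}, lower {-3/4, 2}, prefactor -7/10. Verdict: terminating. (-2)_k vanishes past k = 2, leaving a 3-term sum, computed directly. Value: -6503/90.

First insight: t_0 = -7/10 here, and the running product (C = -7/10, x = -4) telescopes to a rising factorial.
Step ratio: r(k) = (-4) * (k-9) (k-2) (k-5/6) / [(k-3/4) (k+2) (k+1)] - poly over poly, x = (-4) from leading terms; C = -7/10 at k = 0.


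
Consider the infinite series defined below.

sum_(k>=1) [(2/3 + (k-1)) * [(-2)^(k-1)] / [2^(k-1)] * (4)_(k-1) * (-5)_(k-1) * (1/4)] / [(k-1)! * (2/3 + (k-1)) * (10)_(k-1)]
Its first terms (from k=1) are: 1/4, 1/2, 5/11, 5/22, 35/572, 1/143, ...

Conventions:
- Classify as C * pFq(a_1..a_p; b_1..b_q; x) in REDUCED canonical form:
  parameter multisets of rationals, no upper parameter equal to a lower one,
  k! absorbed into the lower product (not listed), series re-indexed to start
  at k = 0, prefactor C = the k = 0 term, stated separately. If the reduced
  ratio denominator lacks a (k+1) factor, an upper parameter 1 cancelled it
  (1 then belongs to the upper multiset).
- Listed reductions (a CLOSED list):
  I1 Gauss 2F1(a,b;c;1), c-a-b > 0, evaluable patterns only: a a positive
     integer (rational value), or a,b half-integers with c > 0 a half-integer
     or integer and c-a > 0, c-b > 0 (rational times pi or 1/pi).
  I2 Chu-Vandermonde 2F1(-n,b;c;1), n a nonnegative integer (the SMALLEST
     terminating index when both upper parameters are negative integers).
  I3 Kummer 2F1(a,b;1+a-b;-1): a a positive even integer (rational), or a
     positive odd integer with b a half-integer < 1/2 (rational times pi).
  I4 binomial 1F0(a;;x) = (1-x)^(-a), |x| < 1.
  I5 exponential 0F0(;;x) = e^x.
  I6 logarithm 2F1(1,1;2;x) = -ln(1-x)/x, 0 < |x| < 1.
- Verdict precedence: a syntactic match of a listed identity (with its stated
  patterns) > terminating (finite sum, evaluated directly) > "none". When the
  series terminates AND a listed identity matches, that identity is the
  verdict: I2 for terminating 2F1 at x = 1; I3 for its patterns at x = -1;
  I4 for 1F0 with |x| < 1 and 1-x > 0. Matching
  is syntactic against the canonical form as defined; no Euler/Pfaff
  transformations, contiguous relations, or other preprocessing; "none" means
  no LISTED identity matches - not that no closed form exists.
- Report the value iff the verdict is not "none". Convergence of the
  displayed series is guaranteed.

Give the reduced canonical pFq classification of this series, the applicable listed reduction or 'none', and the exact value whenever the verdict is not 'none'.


x = -1 here; the reduced form reads 2F1, upper {-5, 4}, lower {10}, C = 1/4. Verdict: the Kummer evaluation I3 matches (x = -1; c = 10 equals 1+a-b for upper {-5, 4}: listed pattern). Sum: 3/2.

Structural cue: with t_0 = 1/4, the factor k + 2/3 cancels (top and bottom), leaving C = 1/4, x = -1.
Term ratio: r(k) = (-1) * (k-5) (k+4) / [(k+10) (k+1)] - rational in k, leading ratio (-1); with t_0 = 1/4, classification follows.


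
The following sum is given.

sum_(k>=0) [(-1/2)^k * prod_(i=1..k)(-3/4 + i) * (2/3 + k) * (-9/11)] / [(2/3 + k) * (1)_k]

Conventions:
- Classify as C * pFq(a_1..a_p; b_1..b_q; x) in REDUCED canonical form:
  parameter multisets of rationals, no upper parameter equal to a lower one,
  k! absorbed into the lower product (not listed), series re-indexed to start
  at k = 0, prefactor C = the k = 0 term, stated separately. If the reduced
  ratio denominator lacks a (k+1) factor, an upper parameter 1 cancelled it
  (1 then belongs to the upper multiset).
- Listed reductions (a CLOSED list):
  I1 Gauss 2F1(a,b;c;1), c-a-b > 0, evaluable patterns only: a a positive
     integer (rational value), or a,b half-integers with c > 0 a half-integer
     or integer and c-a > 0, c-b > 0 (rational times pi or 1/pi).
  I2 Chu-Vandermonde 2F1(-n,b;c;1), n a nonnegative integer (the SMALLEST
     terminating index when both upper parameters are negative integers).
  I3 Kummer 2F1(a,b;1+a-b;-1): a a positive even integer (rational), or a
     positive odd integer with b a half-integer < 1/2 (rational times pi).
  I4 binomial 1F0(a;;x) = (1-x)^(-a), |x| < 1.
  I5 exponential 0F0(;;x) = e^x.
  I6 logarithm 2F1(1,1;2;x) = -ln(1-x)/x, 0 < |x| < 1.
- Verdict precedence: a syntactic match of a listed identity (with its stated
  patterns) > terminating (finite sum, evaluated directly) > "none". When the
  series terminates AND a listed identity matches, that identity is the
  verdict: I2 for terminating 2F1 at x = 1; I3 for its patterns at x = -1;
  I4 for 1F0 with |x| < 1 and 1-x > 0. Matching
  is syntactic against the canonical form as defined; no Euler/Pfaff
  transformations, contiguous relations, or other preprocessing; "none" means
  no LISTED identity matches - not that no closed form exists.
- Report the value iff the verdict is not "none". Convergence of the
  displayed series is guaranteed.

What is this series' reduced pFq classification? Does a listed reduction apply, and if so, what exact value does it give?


At argument -1/2: a 1F0 with upper {1/4}, lower {-}, scaled by C = -9/11. Verdict: this is the binomial series (I4) (the 1F0 binomial series: exponent -1/4, x = -1/2). Hence: (-9/11) * (3/2)^(-1/4).

First insight: with t_0 = -9/11, the running product (prefactor -9/11) telescopes to a rising factorial.
Ratio: r(k) = (-1/2) * (k+1/4) / [(k+1)] - rational in k, leading ratio (-1/2); with t_0 = -9/11, classification follows.


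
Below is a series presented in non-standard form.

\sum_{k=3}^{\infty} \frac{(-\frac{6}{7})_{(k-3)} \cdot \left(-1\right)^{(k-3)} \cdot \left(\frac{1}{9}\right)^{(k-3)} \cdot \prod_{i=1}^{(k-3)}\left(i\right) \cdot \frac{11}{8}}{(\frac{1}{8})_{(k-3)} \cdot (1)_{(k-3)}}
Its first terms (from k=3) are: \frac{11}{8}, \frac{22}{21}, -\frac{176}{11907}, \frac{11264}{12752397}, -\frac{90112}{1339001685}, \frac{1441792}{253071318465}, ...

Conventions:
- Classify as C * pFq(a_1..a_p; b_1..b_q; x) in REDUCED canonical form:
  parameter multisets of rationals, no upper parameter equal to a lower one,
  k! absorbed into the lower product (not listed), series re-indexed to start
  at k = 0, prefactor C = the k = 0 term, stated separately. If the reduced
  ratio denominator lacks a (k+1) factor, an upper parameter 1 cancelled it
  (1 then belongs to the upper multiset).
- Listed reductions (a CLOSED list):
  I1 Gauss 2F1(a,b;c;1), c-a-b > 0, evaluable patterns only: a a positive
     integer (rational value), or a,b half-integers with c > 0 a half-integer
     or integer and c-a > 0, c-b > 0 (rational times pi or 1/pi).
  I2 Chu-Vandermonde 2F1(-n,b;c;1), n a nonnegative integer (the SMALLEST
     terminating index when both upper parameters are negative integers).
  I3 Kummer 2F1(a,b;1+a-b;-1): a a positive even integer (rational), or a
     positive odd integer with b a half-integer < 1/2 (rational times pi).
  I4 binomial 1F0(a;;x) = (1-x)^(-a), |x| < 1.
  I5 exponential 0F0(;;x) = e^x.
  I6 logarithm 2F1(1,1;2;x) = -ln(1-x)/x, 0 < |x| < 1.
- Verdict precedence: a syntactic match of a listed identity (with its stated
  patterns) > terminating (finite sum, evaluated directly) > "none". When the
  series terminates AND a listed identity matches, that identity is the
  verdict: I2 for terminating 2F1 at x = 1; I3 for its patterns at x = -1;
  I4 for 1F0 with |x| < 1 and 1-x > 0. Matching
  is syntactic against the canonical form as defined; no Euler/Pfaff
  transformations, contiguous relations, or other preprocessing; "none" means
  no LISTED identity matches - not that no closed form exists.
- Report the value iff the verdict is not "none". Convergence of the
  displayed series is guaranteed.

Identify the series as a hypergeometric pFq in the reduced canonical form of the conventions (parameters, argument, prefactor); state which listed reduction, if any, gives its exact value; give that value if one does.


With C = \frac{11}{8}: the canonical form is 2F1(-\frac{6}{7}, 1; \frac{1}{8}; -\frac{1}{9}). Verdict: none (x = -\frac{1}{9}): each listed identity misses the multisets {-\frac{6}{7}, 1} ; {\frac{1}{8}}.

Structural cue: t_0 = \frac{11}{8} here, and the running product (prefactor 11/8) telescopes to a rising factorial.
Adjacent-term ratio: r(k) = -\frac{1}{9} * (k-\frac{6}{7}) (k+1) / [(k+\frac{1}{8}) (k+1)] ; factor over Q: parameters, x = -\frac{1}{9}, and C = \frac{11}{8}.


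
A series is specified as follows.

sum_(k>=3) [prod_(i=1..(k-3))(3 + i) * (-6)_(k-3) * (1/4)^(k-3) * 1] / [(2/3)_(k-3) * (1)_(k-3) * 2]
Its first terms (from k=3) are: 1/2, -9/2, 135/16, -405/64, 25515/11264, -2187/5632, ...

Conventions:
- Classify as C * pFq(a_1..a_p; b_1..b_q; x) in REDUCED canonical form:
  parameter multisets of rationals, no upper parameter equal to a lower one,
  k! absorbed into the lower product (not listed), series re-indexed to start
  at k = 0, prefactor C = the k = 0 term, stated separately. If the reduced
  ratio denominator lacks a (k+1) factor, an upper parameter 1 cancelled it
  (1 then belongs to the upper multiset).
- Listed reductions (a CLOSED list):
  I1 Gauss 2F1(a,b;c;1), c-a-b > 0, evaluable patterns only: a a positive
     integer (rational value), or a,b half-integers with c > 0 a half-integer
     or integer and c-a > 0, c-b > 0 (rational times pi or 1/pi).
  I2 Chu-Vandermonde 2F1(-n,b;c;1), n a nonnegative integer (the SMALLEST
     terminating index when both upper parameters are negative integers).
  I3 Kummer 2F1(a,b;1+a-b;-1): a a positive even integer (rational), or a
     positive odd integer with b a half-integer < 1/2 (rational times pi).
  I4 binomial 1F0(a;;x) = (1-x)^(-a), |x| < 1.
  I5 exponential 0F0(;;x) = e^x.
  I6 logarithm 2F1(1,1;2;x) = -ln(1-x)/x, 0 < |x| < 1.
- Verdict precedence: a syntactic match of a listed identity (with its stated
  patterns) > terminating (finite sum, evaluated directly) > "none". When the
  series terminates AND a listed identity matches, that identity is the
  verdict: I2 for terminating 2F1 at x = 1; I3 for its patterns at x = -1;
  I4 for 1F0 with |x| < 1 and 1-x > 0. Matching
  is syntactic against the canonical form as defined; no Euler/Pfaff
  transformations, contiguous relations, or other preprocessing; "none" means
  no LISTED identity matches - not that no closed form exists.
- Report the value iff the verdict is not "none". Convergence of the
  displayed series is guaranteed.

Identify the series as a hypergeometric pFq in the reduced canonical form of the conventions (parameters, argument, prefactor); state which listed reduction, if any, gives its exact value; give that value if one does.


x = 1/4 here; the reduced form reads 2F1, upper {-6, 4}, lower {2/3}, C = 1/2. Verdict: terminating at k = 6: the factor (-6)_k kills every later term; summing the 7 survivors is exact. Its exact value is 9143/765952.

Key observation: t_0 = 1/2 here, and the running product (C = 1/2, x = 1/4) telescopes to a rising factorial.
Term ratio: r(k) = (1/4) * (k-6) (k+4) / [(k+2/3) (k+1)] - rational; roots negated = parameters, x = (1/4), C = 1/2.


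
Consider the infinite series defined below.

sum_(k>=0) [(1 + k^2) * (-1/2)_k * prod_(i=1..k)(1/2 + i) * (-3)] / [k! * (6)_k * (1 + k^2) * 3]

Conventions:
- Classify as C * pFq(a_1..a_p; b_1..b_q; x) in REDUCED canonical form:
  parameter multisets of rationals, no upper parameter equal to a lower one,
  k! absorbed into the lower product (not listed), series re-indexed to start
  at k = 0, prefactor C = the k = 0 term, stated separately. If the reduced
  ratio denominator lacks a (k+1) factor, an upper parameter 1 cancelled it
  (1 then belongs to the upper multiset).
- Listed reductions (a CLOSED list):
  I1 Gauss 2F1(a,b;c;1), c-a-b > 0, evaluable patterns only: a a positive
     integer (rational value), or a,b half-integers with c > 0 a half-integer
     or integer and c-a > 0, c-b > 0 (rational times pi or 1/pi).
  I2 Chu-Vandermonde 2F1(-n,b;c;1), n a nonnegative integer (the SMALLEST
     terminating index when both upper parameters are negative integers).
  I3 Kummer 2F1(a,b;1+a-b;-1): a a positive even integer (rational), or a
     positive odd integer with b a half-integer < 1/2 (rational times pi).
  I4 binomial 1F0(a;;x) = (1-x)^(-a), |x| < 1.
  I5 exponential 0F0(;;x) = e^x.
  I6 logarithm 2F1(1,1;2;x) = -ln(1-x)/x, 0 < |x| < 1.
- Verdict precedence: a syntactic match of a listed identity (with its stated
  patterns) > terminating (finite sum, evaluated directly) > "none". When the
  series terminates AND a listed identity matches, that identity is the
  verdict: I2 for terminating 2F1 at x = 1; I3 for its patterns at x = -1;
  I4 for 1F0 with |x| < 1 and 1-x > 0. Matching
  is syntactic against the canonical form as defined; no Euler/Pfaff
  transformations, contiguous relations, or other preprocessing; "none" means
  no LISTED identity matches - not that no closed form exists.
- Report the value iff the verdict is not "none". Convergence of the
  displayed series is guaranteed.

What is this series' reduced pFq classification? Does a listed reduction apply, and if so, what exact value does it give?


Canonical form: C = -1 times 2F1 with upper {-1/2, 3/2}, lower {6}, x = 1. Verdict (x = 1): Gauss (I1, half-integer pattern) applies (x = 1; upper {-1/2, 3/2} half-integers, c = 6 in the evaluable pattern). Hence: (-65536/24255) / pi.

The tell: t_0 being -1, the factor k^2 + 1 cancels (top and bottom), leaving C = -1, x = 1.
Step ratio: r(k) = 1 * (k-1/2) (k+3/2) / [(k+6) (k+1)] - rational; roots negated = parameters, x = 1, C = -1.


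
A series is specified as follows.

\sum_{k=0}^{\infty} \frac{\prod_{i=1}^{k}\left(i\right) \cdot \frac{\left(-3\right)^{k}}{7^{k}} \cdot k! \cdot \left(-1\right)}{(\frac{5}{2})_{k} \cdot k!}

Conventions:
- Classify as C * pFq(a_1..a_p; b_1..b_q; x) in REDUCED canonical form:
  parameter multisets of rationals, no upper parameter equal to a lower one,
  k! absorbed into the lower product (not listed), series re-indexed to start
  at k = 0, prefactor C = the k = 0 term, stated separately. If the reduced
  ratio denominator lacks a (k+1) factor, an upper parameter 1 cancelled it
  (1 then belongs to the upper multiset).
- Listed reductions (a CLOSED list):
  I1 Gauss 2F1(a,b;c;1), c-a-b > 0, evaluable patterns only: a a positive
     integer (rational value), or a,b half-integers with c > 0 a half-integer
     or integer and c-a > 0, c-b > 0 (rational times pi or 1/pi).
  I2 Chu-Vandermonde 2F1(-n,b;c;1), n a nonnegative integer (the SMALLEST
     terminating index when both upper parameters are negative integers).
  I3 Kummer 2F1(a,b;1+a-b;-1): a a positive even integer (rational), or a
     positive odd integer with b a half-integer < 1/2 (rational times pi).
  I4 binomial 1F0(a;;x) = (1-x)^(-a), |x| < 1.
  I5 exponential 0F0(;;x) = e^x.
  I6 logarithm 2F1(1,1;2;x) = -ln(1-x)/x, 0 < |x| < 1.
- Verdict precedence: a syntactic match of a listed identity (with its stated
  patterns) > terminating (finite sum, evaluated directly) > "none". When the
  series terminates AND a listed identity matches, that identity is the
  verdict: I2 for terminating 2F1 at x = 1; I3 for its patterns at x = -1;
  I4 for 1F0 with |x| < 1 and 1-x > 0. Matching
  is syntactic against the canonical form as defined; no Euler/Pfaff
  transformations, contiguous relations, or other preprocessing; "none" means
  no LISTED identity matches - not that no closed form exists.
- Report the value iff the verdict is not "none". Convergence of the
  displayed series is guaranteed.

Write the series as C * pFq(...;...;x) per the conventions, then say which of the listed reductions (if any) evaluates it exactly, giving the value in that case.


At argument -\frac{3}{7}: a 2F1 with upper {1, 1}, lower {\frac{5}{2}}, scaled by C = -1. Verdict: none (x = -\frac{3}{7}): each listed identity misses the multisets {1, 1} ; {\frac{5}{2}}.

Key step: t_0 = -1 here, and the factorial ratio (C = -1, x = -3/7) (k+a-1)!/(a-1)! is a rising factorial (a)_k.
Consecutive-term ratio: r(k) = -\frac{3}{7} * (k+1) (k+1) / [(k+\frac{5}{2}) (k+1)] - poly over poly, x = -\frac{3}{7} from leading terms; C = -1 at k = 0.


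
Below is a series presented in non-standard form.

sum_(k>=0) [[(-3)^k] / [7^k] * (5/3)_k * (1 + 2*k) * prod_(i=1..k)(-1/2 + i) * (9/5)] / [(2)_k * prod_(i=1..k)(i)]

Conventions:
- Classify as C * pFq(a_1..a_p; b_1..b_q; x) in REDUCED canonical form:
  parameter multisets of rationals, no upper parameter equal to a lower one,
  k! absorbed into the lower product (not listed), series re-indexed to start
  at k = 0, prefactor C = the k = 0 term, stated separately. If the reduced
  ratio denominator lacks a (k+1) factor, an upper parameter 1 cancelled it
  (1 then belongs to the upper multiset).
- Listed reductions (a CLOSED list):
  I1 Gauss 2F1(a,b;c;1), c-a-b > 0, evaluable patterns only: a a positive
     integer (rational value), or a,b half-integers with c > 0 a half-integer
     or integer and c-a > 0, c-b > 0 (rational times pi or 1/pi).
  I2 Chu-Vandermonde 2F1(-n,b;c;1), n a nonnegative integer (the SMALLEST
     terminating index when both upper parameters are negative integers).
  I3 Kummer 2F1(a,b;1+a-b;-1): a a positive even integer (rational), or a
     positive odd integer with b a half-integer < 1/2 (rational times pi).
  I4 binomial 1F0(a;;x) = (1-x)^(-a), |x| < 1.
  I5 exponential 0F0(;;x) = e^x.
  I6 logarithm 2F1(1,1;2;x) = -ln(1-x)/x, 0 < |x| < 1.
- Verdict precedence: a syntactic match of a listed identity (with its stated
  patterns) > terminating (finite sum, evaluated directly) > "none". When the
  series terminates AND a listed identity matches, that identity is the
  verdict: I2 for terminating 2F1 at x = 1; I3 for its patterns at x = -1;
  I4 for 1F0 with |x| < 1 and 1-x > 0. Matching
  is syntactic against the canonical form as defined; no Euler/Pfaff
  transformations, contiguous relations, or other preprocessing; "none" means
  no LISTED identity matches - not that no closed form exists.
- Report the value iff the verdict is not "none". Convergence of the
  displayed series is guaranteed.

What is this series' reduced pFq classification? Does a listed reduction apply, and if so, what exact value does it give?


Prefactor 9/5, argument -3/7: 2F1 with upper {3/2, 5/3} over lower {2}. Verdict: none. Every listed pattern misses the 2F1 form at -3/7, upper {3/2, 5/3}.

Key observation: t_0 being 9/5, the product of the first k integers (C = 9/5) is k!.
Consecutive-term ratio: r(k) = (-3/7) * (k+3/2) (k+5/3) / [(k+2) (k+1)] - rational in k, leading ratio (-3/7); with t_0 = 9/5, classification follows.


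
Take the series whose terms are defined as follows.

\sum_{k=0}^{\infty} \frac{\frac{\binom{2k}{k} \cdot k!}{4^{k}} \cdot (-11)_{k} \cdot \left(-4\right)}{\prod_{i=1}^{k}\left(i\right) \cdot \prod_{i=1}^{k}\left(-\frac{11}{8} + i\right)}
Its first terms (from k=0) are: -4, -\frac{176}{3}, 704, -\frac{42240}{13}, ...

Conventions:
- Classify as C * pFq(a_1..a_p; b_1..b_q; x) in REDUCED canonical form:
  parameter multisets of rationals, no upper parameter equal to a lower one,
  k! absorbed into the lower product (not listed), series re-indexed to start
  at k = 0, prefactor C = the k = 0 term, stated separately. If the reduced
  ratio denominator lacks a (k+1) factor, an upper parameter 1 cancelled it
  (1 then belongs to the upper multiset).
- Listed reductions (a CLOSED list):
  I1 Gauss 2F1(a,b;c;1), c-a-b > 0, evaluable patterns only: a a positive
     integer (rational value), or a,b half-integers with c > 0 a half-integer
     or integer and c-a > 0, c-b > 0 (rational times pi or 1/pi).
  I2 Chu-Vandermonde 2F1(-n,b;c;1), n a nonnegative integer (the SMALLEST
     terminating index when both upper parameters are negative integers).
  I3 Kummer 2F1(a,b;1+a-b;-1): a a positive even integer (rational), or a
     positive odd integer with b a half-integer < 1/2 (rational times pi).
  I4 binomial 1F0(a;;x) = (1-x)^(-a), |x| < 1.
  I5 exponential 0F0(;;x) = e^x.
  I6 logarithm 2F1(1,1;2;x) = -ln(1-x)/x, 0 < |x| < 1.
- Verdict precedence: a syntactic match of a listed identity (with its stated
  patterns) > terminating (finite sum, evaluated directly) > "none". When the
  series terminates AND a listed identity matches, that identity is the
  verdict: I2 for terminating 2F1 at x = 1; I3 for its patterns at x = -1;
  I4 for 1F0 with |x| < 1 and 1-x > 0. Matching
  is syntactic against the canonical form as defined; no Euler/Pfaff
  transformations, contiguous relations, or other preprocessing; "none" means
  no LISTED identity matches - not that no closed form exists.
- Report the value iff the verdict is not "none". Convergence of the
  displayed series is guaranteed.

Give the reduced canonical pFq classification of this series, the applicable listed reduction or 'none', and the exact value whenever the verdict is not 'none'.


x = 1 here; the reduced form reads 2F1, upper {-11, \frac{1}{2}}, lower {-\frac{3}{8}}, C = -4. Verdict: Vandermonde's identity (I2) matches (terminating 2F1 at x = 1 with n = 11, b = 1/2, c = -\frac{3}{8}). Its exact value is -\frac{135343460}{239361621}.

Key observation: t_0 = -4 here, and C(2k,k) (prefactor -4) equals 4^k (1/2)_k / k!.
Consecutive-term ratio: r(k) = 1 * (k-11) (k+\frac{1}{2}) / [(k-\frac{3}{8}) (k+1)] - poly over poly, x = 1 from leading terms; C = -4 at k = 0.


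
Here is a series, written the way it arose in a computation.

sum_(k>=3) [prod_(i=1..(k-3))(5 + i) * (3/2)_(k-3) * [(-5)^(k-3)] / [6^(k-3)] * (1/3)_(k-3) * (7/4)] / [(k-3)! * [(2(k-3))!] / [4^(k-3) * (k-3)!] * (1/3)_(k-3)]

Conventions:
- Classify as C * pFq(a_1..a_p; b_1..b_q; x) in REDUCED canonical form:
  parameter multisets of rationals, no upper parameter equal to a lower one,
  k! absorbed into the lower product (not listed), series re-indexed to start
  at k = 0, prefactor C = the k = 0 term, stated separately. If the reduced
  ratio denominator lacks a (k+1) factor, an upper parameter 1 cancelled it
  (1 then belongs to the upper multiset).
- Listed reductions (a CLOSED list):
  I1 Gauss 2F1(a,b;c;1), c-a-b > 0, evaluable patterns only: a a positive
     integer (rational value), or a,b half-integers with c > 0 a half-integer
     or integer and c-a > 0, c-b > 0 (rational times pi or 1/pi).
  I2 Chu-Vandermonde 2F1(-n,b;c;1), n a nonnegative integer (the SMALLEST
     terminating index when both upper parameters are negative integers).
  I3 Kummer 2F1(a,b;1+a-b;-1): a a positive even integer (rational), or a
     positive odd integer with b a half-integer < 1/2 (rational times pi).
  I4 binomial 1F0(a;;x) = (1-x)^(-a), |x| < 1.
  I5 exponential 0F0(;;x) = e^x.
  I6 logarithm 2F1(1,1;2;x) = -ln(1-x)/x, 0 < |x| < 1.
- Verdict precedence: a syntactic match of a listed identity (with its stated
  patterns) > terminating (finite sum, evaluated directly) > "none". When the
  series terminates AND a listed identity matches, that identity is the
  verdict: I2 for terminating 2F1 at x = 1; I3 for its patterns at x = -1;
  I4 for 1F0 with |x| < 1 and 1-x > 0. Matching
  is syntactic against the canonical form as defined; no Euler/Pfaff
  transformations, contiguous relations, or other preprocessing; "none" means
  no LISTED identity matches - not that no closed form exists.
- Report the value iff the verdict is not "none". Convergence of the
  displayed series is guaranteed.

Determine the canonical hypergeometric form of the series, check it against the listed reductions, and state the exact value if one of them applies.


x = -5/6 here; the reduced form reads 2F1, upper {3/2, 6}, lower {1/2}, C = 7/4. Verdict: none here - no I1-I6 shape fits x = -5/6 with lower {1/2}.

Structural cue: from the first term 7/4: the parameter 1/3 appears in both the upper and lower lists and cancels.
Ratio: r(k) = (-5/6) * (k+3/2) (k+6) / [(k+1/2) (k+1)] - rational in k, leading ratio (-5/6); with t_0 = 7/4, classification follows.


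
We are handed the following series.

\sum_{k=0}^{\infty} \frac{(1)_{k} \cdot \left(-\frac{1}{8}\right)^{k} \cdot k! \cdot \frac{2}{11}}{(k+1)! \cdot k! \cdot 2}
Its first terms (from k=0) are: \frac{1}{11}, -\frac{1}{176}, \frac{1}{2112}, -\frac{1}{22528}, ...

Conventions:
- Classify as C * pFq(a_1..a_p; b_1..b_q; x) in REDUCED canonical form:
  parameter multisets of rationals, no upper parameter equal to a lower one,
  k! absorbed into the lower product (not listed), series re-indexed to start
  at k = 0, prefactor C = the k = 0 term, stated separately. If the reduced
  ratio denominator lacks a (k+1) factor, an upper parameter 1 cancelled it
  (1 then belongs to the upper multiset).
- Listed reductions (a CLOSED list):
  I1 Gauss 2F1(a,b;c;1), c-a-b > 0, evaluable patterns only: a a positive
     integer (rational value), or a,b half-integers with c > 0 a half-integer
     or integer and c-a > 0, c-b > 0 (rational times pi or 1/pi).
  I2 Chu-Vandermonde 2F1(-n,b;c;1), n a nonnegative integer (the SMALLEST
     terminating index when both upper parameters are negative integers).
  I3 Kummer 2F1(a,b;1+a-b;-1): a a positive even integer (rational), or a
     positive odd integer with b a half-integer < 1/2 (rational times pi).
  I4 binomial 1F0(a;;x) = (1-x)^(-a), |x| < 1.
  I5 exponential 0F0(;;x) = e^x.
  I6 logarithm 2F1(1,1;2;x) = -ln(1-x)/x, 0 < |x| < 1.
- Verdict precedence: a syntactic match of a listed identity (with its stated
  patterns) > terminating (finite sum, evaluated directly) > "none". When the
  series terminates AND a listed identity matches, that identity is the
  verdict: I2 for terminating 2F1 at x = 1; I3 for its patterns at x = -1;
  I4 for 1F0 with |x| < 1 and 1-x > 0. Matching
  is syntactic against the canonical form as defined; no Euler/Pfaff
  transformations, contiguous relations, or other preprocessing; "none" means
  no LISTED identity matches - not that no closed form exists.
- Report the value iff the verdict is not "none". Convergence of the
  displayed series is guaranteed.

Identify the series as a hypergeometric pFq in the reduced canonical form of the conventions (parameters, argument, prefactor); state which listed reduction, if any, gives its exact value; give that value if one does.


With C = \frac{1}{11}: the canonical form is 2F1(1, 1; 2; -\frac{1}{8}). Verdict: the logarithmic series (I6) applies (the logarithm: parameters (1,1;2), x = -\frac{1}{8}). Exact value: \frac{8}{11} \cdot \ln\left(\frac{9}{8}\right).

Structural cue: t_0 = \frac{1}{11} here, and the factorial ratio (C = 1/11, x = -1/8) (k+a-1)!/(a-1)! is a rising factorial (a)_k.
Consecutive-term ratio: r(k) = -\frac{1}{8} * (k+1) (k+1) / [(k+2) (k+1)] ; factor over Q: parameters, x = -\frac{1}{8}, and C = \frac{1}{11}.


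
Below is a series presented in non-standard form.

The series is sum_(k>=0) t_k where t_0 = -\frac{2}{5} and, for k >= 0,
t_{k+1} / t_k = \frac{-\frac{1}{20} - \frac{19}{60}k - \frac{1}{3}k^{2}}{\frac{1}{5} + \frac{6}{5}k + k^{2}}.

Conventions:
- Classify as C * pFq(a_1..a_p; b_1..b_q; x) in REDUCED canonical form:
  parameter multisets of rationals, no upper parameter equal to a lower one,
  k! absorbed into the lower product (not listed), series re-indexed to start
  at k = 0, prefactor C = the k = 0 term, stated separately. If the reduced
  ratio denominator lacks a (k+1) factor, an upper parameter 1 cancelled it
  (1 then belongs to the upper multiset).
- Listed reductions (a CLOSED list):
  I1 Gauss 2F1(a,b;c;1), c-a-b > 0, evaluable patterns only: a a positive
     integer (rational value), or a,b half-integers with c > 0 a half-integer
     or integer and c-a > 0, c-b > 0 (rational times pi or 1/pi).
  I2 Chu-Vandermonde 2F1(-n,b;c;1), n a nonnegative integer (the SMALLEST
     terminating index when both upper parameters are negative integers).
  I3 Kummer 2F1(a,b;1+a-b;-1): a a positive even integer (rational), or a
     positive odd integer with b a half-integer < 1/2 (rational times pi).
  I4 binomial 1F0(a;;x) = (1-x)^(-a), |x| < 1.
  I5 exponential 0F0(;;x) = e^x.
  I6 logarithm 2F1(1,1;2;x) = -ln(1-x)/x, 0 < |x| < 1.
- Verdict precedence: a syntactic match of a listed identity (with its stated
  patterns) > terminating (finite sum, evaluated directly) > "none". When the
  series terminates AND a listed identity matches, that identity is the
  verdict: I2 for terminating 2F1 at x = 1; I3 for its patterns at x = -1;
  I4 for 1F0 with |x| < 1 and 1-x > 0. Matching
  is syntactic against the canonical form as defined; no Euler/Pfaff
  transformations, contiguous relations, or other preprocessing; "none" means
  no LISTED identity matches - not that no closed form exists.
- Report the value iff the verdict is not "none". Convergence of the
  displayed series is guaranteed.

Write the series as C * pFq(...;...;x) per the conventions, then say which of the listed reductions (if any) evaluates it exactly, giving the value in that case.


First insight: from the first term -\frac{2}{5}: the parameter 1/5 appears in both the upper and lower lists and cancels.
Ratio: r(k) = -\frac{1}{3} * (k+\frac{3}{4}) / [(k+1)] - rational in k, leading ratio -\frac{1}{3}; with t_0 = -\frac{2}{5}, classification follows.

Reduced: x = -\frac{1}{3}, 1F0, upper = {\frac{3}{4}}, lower = {-}, C = -\frac{2}{5}. Verdict: the I4 binomial reduction matches (the 1F0 binomial series: exponent -3/4, x = -\frac{1}{3}). Value: \left(-\frac{2}{5}\right) \cdot \left(\frac{4}{3}\right)^{-\frac{3}{4}}.


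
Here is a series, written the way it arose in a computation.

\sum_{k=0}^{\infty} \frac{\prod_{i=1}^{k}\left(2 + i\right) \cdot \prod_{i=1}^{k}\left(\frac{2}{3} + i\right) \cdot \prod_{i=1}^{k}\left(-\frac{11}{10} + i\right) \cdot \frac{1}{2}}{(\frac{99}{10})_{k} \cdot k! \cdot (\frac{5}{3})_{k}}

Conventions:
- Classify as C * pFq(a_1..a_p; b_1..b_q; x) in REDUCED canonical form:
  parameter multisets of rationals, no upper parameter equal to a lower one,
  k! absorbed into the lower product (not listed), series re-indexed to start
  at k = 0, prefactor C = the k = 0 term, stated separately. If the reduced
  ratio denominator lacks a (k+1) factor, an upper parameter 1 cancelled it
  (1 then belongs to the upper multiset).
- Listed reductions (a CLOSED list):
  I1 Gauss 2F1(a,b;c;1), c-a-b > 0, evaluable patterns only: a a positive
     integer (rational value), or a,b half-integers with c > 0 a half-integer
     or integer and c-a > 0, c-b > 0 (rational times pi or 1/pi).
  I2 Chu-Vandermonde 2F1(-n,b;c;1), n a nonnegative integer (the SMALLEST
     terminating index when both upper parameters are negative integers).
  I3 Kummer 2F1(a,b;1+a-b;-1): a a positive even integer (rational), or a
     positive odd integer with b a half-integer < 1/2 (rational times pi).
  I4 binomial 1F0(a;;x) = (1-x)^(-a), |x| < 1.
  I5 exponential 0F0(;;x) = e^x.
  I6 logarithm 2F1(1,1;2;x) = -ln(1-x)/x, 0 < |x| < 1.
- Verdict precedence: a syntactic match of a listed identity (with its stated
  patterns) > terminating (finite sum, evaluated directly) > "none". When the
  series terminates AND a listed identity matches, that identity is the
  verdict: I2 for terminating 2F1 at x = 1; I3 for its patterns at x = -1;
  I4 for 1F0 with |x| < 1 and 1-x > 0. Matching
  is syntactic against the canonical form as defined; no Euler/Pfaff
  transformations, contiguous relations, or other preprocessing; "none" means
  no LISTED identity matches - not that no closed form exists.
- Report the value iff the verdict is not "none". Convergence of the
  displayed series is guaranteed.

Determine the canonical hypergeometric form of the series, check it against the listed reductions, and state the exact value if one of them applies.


Key step: with t_0 = \frac{1}{2}, the running product (C = 1/2, x = 1) telescopes to a rising factorial.
Consecutive-term ratio: r(k) = 1 * (k-\frac{1}{10}) (k+3) / [(k+\frac{99}{10}) (k+1)] - rational in k, leading ratio 1; with t_0 = \frac{1}{2}, classification follows.

This is \frac{1}{2} * 2F1(-\frac{1}{10}, 3; \frac{99}{10}; 1) in reduced canonical form. Verdict (x = 1): Gauss (I1, integer-parameter pattern) applies (x = 1: the Gamma ratio telescopes since c-a-b = 7 > 0 and a = 3 in Z>0). Value: \frac{161713}{336000}.
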